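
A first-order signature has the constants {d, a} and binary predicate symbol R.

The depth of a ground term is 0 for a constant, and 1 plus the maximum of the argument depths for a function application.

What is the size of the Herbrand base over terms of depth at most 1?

4

First count ground terms of depth ≤ 1.
With no function symbols every ground term is a constant, so there are exactly 2 ground terms at every depth bound.
N_0 = 2
N_1 = 2
Explicitly: d, a.
So |H| = 2.
A ground atom is a predicate applied to a tuple of terms from H, so the count is the sum over predicates of |H|^arity:
  R: 2^2 = 4
Total ground atoms: 4.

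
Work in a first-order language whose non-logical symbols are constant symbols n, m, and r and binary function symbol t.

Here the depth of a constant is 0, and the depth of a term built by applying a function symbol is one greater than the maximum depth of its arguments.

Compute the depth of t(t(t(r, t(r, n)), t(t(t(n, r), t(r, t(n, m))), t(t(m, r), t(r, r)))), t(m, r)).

6

depth(t(r, n)) = 1 + max(0, 0) = 1
depth(t(r, t(r, n))) = 1 + max(0, 1) = 2
depth(t(n, r)) = 1 + max(0, 0) = 1
depth(t(n, m)) = 1 + max(0, 0) = 1
depth(t(r, t(n, m))) = 1 + max(0, 1) = 2
depth(t(t(n, r), t(r, t(n, m)))) = 1 + max(1, 2) = 3
depth(t(m, r)) = 1 + max(0, 0) = 1
depth(t(r, r)) = 1 + max(0, 0) = 1
depth(t(t(m, r), t(r, r))) = 1 + max(1, 1) = 2
depth(t(t(t(n, r), t(r, t(n, m))), t(t(m, r), t(r, r)))) = 1 + max(3, 2) = 4
depth(t(t(r, t(r, n)), t(t(t(n, r), t(r, t(n, m))), t(t(m, r), t(r, r))))) = 1 + max(2, 4) = 5
depth(t(t(t(r, t(r, n)), t(t(t(n, r), t(r, t(n, m))), t(t(m, r), t(r, r)))), t(m, r))) = 1 + max(5, 1) = 6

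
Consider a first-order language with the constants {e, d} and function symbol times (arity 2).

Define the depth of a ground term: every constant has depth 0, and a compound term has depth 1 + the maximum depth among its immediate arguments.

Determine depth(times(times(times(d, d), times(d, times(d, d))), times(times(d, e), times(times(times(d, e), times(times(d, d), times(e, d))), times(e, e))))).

depth(times(d, d)) = 1 + max(0, 0) = 1
depth(times(d, times(d, d))) = 1 + max(0, 1) = 2
depth(times(times(d, d), times(d, times(d, d)))) = 1 + max(1, 2) = 3
depth(times(d, e)) = 1 + max(0, 0) = 1
depth(times(e, d)) = 1 + max(0, 0) = 1
depth(times(times(d, d), times(e, d))) = 1 + max(1, 1) = 2
depth(times(times(d, e), times(times(d, d), times(e, d)))) = 1 + max(1, 2) = 3
depth(times(e, e)) = 1 + max(0, 0) = 1
depth(times(times(times(d, e), times(times(d, d), times(e, d))), times(e, e))) = 1 + max(3, 1) = 4
depth(times(times(d, e), times(times(times(d, e), times(times(d, d), times(e, d))), times(e, e)))) = 1 + max(1, 4) = 5
depth(times(times(times(d, d), times(d, times(d, d))), times(times(d, e), times(times(times(d, e), times(times(d, d), times(e, d))), times(e, e))))) = 1 + max(3, 5) = 6

6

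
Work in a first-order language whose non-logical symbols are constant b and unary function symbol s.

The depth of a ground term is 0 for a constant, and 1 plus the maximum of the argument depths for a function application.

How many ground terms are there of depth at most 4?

Write N_k for the number of ground terms of depth ≤ k. A term of depth ≤ k is either a constant or a function symbol applied to arguments of depth ≤ k−1, so N_k = 1 + N_{k-1}.
N_0 = 1
N_1 = 1 + 1 = 2
N_2 = 1 + 2 = 3
N_3 = 1 + 3 = 4
N_4 = 1 + 4 = 5
Explicitly: b, s(b), s(s(b)), s(s(s(b))), s(s(s(s(b)))).

5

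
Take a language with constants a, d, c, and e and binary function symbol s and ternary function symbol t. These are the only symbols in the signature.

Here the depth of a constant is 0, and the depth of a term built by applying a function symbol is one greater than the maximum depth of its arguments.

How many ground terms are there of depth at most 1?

84

Count level by level. With function symbols s/2, t/3, the terms of depth ≤ k are the 4 constants together with each function applied to depth-≤(k−1) tuples, so N_k = 4 + N_{k-1}^2 + N_{k-1}^3.
N_0 = 4
N_1 = 4 + 4^2 + 4^3 = 84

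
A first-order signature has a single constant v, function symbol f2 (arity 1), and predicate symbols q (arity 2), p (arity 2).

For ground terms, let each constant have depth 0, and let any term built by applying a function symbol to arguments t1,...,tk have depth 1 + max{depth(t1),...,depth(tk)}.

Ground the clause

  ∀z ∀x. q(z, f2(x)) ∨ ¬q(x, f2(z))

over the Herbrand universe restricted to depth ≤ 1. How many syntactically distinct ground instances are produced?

4

Ground terms of depth ≤ 1:
  Write N_k for the number of ground terms of depth ≤ k. A term of depth ≤ k is either a constant or a function symbol applied to arguments of depth ≤ k−1, so N_k = 1 + N_{k-1}.
  N_0 = 1
  N_1 = 1 + 1 = 2
  Explicitly: v, f2(v).
So there are 2 ground terms available for substitution.
The body mentions every one of the 2 quantified variables; since ground terms form a free algebra, no two substitutions collapse to the same formula.
Number of ground instances = 2^2 = 4.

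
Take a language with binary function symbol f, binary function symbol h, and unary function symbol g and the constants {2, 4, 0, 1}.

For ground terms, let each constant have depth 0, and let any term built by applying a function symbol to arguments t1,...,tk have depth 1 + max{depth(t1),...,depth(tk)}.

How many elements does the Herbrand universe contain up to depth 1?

Count level by level. With function symbols f/2, h/2, g/1, the terms of depth ≤ k are the 4 constants together with each function applied to depth-≤(k−1) tuples, so N_k = 4 + N_{k-1}^2 + N_{k-1}^2 + N_{k-1}.
N_0 = 4
N_1 = 4 + 4^2 + 4^2 + 4 = 40

40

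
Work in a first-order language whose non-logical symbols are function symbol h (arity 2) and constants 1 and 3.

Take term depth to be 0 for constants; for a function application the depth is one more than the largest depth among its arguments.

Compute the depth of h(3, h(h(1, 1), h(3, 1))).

3

depth(h(1, 1)) = 1 + max(0, 0) = 1
depth(h(3, 1)) = 1 + max(0, 0) = 1
depth(h(h(1, 1), h(3, 1))) = 1 + max(1, 1) = 2
depth(h(3, h(h(1, 1), h(3, 1)))) = 1 + max(0, 2) = 3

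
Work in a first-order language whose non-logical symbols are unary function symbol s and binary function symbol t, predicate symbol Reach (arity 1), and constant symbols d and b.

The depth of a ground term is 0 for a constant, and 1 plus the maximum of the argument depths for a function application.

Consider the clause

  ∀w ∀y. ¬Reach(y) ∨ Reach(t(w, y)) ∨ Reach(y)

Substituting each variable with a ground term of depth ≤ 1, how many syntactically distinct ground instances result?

64

Ground terms of depth ≤ 1:
  Count level by level. With function symbols s/1, t/2, the terms of depth ≤ k are the 2 constants together with each function applied to depth-≤(k−1) tuples, so N_k = 2 + N_{k-1} + N_{k-1}^2.
  N_0 = 2
  N_1 = 2 + 2 + 2^2 = 8
So there are 8 ground terms available for substitution.
There are 2 variables to instantiate (w, y), each occurring in at least one literal, so different choices give different ground instances.
Number of ground instances = 8^2 = 64.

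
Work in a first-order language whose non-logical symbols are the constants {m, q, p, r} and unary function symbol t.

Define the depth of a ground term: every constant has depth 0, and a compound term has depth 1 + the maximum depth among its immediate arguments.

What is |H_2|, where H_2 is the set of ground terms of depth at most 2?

Let N_k count ground terms of depth at most k. Each non-constant term of depth ≤ k is some function symbol applied to depth-≤(k−1) arguments, giving N_k = 4 + N_{k-1}.
N_0 = 4
N_1 = 4 + 4 = 8
N_2 = 4 + 8 = 12

12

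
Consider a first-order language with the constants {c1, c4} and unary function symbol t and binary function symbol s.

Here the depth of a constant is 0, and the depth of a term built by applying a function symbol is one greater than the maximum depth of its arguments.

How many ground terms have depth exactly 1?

Let N_k = |{terms of depth ≤ k}|. Then N_0 = 2 and N_k = 2 + N_{k-1} + N_{k-1}^2 for k ≥ 1 (one summand per function symbol, arity giving the exponent).
N_0 = 2
N_1 = 2 + 2 + 2^2 = 8
Terms of depth exactly 1: N_1 − N_0 = 8 − 2 = 6.

6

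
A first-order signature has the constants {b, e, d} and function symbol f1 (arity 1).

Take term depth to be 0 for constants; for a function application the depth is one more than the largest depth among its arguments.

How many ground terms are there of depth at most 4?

Let N_k = |{terms of depth ≤ k}|. Then N_0 = 3 and N_k = 3 + N_{k-1} for k ≥ 1 (one summand per function symbol, arity giving the exponent).
N_0 = 3
N_1 = 3 + 3 = 6
N_2 = 3 + 6 = 9
N_3 = 3 + 9 = 12
N_4 = 3 + 12 = 15

15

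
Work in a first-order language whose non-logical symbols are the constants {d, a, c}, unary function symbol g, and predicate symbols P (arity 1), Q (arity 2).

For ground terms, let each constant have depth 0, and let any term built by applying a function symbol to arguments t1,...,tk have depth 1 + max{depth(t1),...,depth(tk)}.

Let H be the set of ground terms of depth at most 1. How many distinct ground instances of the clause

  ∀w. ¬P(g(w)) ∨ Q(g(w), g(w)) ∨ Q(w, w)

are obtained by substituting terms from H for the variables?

Ground terms of depth ≤ 1:
  Let N_k = |{terms of depth ≤ k}|. Then N_0 = 3 and N_k = 3 + N_{k-1} for k ≥ 1 (one summand per function symbol, arity giving the exponent).
  N_0 = 3
  N_1 = 3 + 3 = 6
  Explicitly: d, a, c, g(d), g(a), g(c).
So there are 6 ground terms available for substitution.
The variable w ranges independently over the available ground terms, and distinct assignments produce distinct instances.
Number of ground instances = 6.

6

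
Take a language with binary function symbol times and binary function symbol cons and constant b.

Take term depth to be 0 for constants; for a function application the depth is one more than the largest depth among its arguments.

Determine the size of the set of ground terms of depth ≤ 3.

Let N_k = |{terms of depth ≤ k}|. Then N_0 = 1 and N_k = 1 + N_{k-1}^2 + N_{k-1}^2 for k ≥ 1 (one summand per function symbol, arity giving the exponent).
N_0 = 1
N_1 = 1 + 1^2 + 1^2 = 3
N_2 = 1 + 3^2 + 3^2 = 19
N_3 = 1 + 19^2 + 19^2 = 723

723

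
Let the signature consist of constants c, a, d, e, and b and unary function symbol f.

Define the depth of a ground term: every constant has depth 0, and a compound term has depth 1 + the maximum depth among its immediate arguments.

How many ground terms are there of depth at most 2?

15

Write N_k for the number of ground terms of depth ≤ k. A term of depth ≤ k is either a constant or a function symbol applied to arguments of depth ≤ k−1, so N_k = 5 + N_{k-1}.
N_0 = 5
N_1 = 5 + 5 = 10
N_2 = 5 + 10 = 15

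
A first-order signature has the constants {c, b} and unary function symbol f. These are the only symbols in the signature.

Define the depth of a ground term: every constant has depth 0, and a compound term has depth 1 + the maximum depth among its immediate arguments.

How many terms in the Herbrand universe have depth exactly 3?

2

Let N_k count ground terms of depth at most k. Each non-constant term of depth ≤ k is some function symbol applied to depth-≤(k−1) arguments, giving N_k = 2 + N_{k-1}.
N_0 = 2
N_1 = 2 + 2 = 4
N_2 = 2 + 4 = 6
N_3 = 2 + 6 = 8
Terms of depth exactly 3: N_3 − N_2 = 8 − 6 = 2.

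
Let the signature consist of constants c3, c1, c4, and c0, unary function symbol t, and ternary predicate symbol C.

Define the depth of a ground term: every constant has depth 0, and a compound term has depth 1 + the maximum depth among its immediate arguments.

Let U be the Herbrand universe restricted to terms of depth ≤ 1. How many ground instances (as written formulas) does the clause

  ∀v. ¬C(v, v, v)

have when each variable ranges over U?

8

Ground terms of depth ≤ 1:
  Let N_k count ground terms of depth at most k. Each non-constant term of depth ≤ k is some function symbol applied to depth-≤(k−1) arguments, giving N_k = 4 + N_{k-1}.
  N_0 = 4
  N_1 = 4 + 4 = 8
  Explicitly: c3, c1, c4, c0, t(c3), t(c1), t(c4), t(c0).
So there are 8 ground terms available for substitution.
The clause has 1 distinct variable (v), which appears in the body. In the free term algebra distinct substitutions yield syntactically distinct ground instances.
Number of ground instances = 8.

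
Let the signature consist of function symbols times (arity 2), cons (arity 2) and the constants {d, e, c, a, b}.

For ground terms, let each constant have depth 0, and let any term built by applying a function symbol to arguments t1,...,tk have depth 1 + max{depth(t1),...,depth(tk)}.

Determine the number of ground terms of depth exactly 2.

Let N_k = |{terms of depth ≤ k}|. Then N_0 = 5 and N_k = 5 + N_{k-1}^2 + N_{k-1}^2 for k ≥ 1 (one summand per function symbol, arity giving the exponent).
N_0 = 5
N_1 = 5 + 5^2 + 5^2 = 55
N_2 = 5 + 55^2 + 55^2 = 6055
Terms of depth exactly 2: N_2 − N_1 = 6055 − 55 = 6000.

6000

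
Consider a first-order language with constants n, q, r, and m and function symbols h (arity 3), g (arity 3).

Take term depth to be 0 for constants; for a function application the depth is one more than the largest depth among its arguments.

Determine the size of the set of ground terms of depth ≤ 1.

If N_k denotes the number of depth-≤k ground terms, the 4 constants give N_0 = 4, and each function symbol of arity r contributes N_{k-1}^r new terms at level k: N_k = 4 + N_{k-1}^3 + N_{k-1}^3.
N_0 = 4
N_1 = 4 + 4^3 + 4^3 = 132

132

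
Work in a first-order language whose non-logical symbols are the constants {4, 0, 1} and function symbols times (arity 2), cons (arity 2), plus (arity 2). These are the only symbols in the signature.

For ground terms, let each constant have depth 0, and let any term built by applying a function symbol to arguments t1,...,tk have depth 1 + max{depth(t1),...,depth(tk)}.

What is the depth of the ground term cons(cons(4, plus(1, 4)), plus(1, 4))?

3

depth(plus(1, 4)) = 1 + max(0, 0) = 1
depth(cons(4, plus(1, 4))) = 1 + max(0, 1) = 2
depth(cons(cons(4, plus(1, 4)), plus(1, 4))) = 1 + max(2, 1) = 3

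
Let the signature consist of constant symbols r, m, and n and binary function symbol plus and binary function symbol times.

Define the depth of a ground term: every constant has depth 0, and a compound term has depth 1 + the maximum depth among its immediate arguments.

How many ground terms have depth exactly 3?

Let N_k count ground terms of depth at most k. Each non-constant term of depth ≤ k is some function symbol applied to depth-≤(k−1) arguments, giving N_k = 3 + N_{k-1}^2 + N_{k-1}^2.
N_0 = 3
N_1 = 3 + 3^2 + 3^2 = 21
N_2 = 3 + 21^2 + 21^2 = 885
N_3 = 3 + 885^2 + 885^2 = 1566453
Terms of depth exactly 3: N_3 − N_2 = 1566453 − 885 = 1565568.

1565568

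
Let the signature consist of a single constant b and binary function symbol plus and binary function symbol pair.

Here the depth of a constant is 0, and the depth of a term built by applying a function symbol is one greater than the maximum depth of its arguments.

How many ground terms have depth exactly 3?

704

Let N_k count ground terms of depth at most k. Each non-constant term of depth ≤ k is some function symbol applied to depth-≤(k−1) arguments, giving N_k = 1 + N_{k-1}^2 + N_{k-1}^2.
N_0 = 1
N_1 = 1 + 1^2 + 1^2 = 3
N_2 = 1 + 3^2 + 3^2 = 19
N_3 = 1 + 19^2 + 19^2 = 723
Terms of depth exactly 3: N_3 − N_2 = 723 − 19 = 704.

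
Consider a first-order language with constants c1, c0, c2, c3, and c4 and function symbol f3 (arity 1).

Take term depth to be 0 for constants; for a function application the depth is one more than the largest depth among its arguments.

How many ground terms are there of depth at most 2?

Let N_k count ground terms of depth at most k. Each non-constant term of depth ≤ k is some function symbol applied to depth-≤(k−1) arguments, giving N_k = 5 + N_{k-1}.
N_0 = 5
N_1 = 5 + 5 = 10
N_2 = 5 + 10 = 15

15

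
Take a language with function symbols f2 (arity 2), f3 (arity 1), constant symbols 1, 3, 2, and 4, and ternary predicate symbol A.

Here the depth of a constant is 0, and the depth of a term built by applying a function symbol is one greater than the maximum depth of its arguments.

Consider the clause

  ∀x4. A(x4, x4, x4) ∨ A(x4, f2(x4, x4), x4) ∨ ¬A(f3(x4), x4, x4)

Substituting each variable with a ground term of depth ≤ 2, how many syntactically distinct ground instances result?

Ground terms of depth ≤ 2:
  Count level by level. With function symbols f2/2, f3/1, the terms of depth ≤ k are the 4 constants together with each function applied to depth-≤(k−1) tuples, so N_k = 4 + N_{k-1}^2 + N_{k-1}.
  N_0 = 4
  N_1 = 4 + 4^2 + 4 = 24
  N_2 = 4 + 24^2 + 24 = 604
So there are 604 ground terms available for substitution.
The body mentions the single quantified variable x4; since ground terms form a free algebra, no two substitutions collapse to the same formula.
Number of ground instances = 604.

604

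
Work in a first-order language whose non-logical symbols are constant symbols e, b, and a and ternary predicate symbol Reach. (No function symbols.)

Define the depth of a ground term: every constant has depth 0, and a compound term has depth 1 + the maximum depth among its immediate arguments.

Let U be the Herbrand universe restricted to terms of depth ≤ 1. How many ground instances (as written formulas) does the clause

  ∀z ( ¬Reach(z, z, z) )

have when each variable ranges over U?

Ground terms of depth ≤ 1:
  With no function symbols every ground term is a constant, so there are exactly 3 ground terms at every depth bound.
  N_0 = 3
  N_1 = 3
  Explicitly: e, b, a.
So there are 3 ground terms available for substitution.
The clause has 1 distinct variable (z), which appears in the body. In the free term algebra distinct substitutions yield syntactically distinct ground instances.
Number of ground instances = 3.

3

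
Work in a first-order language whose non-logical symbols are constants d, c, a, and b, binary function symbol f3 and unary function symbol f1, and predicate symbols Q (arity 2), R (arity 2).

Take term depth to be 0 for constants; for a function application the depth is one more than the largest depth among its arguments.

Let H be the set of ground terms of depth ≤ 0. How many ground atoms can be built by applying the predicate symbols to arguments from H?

First count ground terms of depth ≤ 0.
Let N_k count ground terms of depth at most k. Each non-constant term of depth ≤ k is some function symbol applied to depth-≤(k−1) arguments, giving N_k = 4 + N_{k-1}^2 + N_{k-1}.
N_0 = 4
Explicitly: d, c, a, b.
So |H| = 4.
Ground atoms are formed by filling each argument slot of a predicate with a term from H, so an r-ary predicate gives |H|^r atoms:
  Q: 4^2 = 16;  R: 4^2 = 16
Total ground atoms: 16 + 16 = 32.

32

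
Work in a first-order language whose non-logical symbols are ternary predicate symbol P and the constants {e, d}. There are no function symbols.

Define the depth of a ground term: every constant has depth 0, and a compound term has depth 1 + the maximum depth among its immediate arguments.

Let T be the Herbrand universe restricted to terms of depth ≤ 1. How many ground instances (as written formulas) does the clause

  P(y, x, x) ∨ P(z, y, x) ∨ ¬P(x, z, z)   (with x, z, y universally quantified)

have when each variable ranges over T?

Ground terms of depth ≤ 1:
  With no function symbols every ground term is a constant, so there are exactly 2 ground terms at every depth bound.
  N_0 = 2
  N_1 = 2
  Explicitly: e, d.
So there are 2 ground terms available for substitution.
There are 3 variables to instantiate (x, z, y), each occurring in at least one literal, so different choices give different ground instances.
Number of ground instances = 2^3 = 8.

8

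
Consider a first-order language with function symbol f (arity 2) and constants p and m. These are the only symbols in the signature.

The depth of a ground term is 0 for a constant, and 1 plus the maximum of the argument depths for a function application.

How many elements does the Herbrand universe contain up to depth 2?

38

Count level by level. With function symbols f/2, the terms of depth ≤ k are the 2 constants together with each function applied to depth-≤(k−1) tuples, so N_k = 2 + N_{k-1}^2.
N_0 = 2
N_1 = 2 + 2^2 = 6
N_2 = 2 + 6^2 = 38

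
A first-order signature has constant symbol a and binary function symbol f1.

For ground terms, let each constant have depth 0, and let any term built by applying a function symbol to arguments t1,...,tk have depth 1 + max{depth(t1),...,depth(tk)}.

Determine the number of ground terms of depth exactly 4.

Let N_k = |{terms of depth ≤ k}|. Then N_0 = 1 and N_k = 1 + N_{k-1}^2 for k ≥ 1 (one summand per function symbol, arity giving the exponent).
N_0 = 1
N_1 = 1 + 1^2 = 2
N_2 = 1 + 2^2 = 5
N_3 = 1 + 5^2 = 26
N_4 = 1 + 26^2 = 677
Terms of depth exactly 4: N_4 − N_3 = 677 − 26 = 651.

651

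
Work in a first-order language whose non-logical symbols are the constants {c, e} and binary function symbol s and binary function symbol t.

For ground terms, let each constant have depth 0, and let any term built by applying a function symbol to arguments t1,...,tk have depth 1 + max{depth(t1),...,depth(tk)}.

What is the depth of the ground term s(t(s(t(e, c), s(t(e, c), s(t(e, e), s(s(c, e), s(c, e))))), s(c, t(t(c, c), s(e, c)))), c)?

depth(t(e, c)) = 1 + max(0, 0) = 1
depth(t(e, e)) = 1 + max(0, 0) = 1
depth(s(c, e)) = 1 + max(0, 0) = 1
depth(s(s(c, e), s(c, e))) = 1 + max(1, 1) = 2
depth(s(t(e, e), s(s(c, e), s(c, e)))) = 1 + max(1, 2) = 3
depth(s(t(e, c), s(t(e, e), s(s(c, e), s(c, e))))) = 1 + max(1, 3) = 4
depth(s(t(e, c), s(t(e, c), s(t(e, e), s(s(c, e), s(c, e)))))) = 1 + max(1, 4) = 5
depth(t(c, c)) = 1 + max(0, 0) = 1
depth(s(e, c)) = 1 + max(0, 0) = 1
depth(t(t(c, c), s(e, c))) = 1 + max(1, 1) = 2
depth(s(c, t(t(c, c), s(e, c)))) = 1 + max(0, 2) = 3
depth(t(s(t(e, c), s(t(e, c), s(t(e, e), s(s(c, e), s(c, e))))), s(c, t(t(c, c), s(e, c))))) = 1 + max(5, 3) = 6
depth(s(t(s(t(e, c), s(t(e, c), s(t(e, e), s(s(c, e), s(c, e))))), s(c, t(t(c, c), s(e, c)))), c)) = 1 + max(6, 0) = 7

7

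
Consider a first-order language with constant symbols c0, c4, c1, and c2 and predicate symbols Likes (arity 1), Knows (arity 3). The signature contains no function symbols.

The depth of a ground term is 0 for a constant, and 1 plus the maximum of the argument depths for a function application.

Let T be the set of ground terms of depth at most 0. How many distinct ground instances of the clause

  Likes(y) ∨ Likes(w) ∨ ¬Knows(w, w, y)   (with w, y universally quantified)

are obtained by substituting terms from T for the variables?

16

Ground terms of depth ≤ 0:
  With no function symbols every ground term is a constant, so there are exactly 4 ground terms at every depth bound.
  N_0 = 4
  Explicitly: c0, c4, c1, c2.
So there are 4 ground terms available for substitution.
The clause has 2 distinct variables (w, y), each appearing in the body. In the free term algebra distinct substitutions yield syntactically distinct ground instances.
Number of ground instances = 4^2 = 16.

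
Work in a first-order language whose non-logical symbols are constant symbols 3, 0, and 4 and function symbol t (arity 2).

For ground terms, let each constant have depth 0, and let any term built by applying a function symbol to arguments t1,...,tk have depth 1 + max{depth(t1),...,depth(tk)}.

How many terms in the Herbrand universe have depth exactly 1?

If N_k denotes the number of depth-≤k ground terms, the 3 constants give N_0 = 3, and each function symbol of arity r contributes N_{k-1}^r new terms at level k: N_k = 3 + N_{k-1}^2.
N_0 = 3
N_1 = 3 + 3^2 = 12
Terms of depth exactly 1: N_1 − N_0 = 12 − 3 = 9.

9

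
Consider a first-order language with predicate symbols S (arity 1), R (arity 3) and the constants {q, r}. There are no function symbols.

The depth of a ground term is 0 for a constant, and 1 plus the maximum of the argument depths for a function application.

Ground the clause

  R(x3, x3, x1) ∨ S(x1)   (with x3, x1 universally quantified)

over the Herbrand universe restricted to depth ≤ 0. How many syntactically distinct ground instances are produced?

4

Ground terms of depth ≤ 0:
  With no function symbols every ground term is a constant, so there are exactly 2 ground terms at every depth bound.
  N_0 = 2
  Explicitly: q, r.
So there are 2 ground terms available for substitution.
There are 2 variables to instantiate (x3, x1), each occurring in at least one literal, so different choices give different ground instances.
Number of ground instances = 2^2 = 4.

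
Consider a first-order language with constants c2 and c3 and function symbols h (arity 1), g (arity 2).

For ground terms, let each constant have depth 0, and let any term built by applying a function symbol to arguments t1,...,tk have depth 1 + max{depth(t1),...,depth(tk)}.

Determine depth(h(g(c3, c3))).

depth(g(c3, c3)) = 1 + max(0, 0) = 1
depth(h(g(c3, c3))) = 1 + depth(g(c3, c3)) = 1 + 1 = 2

2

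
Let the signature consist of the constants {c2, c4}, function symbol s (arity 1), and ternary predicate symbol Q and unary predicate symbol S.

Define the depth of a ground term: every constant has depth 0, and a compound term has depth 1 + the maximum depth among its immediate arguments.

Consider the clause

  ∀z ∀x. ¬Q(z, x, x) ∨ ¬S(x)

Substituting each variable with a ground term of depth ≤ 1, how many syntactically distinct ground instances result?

16

Ground terms of depth ≤ 1:
  If N_k denotes the number of depth-≤k ground terms, the 2 constants give N_0 = 2, and each function symbol of arity r contributes N_{k-1}^r new terms at level k: N_k = 2 + N_{k-1}.
  N_0 = 2
  N_1 = 2 + 2 = 4
  Explicitly: c2, c4, s(c2), s(c4).
So there are 4 ground terms available for substitution.
The clause has 2 distinct variables (z, x), each appearing in the body. In the free term algebra distinct substitutions yield syntactically distinct ground instances.
Number of ground instances = 4^2 = 16.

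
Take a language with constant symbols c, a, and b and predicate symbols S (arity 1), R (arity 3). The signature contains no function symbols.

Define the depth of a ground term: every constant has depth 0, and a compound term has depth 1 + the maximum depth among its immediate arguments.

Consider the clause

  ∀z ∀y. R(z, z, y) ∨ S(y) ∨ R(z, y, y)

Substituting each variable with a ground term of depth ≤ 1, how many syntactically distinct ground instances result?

9

Ground terms of depth ≤ 1:
  With no function symbols every ground term is a constant, so there are exactly 3 ground terms at every depth bound.
  N_0 = 3
  N_1 = 3
  Explicitly: c, a, b.
So there are 3 ground terms available for substitution.
Each of z, y ranges independently over the available ground terms, and distinct assignments produce distinct instances.
Number of ground instances = 3^2 = 9.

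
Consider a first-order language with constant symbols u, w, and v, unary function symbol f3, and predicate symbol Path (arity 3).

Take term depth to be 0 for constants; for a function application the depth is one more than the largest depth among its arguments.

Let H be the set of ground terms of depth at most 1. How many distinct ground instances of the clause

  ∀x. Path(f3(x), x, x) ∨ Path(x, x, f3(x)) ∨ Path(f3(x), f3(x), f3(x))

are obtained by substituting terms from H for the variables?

6

Ground terms of depth ≤ 1:
  Write N_k for the number of ground terms of depth ≤ k. A term of depth ≤ k is either a constant or a function symbol applied to arguments of depth ≤ k−1, so N_k = 3 + N_{k-1}.
  N_0 = 3
  N_1 = 3 + 3 = 6
  Explicitly: u, w, v, f3(u), f3(w), f3(v).
So there are 6 ground terms available for substitution.
The clause has 1 distinct variable (x), which appears in the body. In the free term algebra distinct substitutions yield syntactically distinct ground instances.
Number of ground instances = 6.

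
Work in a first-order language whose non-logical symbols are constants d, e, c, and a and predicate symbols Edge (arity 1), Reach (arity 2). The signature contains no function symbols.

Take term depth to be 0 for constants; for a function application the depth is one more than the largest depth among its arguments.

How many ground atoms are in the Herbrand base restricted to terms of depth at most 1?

20

First count ground terms of depth ≤ 1.
With no function symbols every ground term is a constant, so there are exactly 4 ground terms at every depth bound.
N_0 = 4
N_1 = 4
Explicitly: d, e, c, a.
So |H| = 4.
For each predicate symbol, the number of ground atoms is |H| raised to its arity; summing:
  Edge: 4;  Reach: 4^2 = 16
Total ground atoms: 4 + 16 = 20.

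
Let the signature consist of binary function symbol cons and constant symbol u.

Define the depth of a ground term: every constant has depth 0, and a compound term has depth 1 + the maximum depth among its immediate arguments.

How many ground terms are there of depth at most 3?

Let N_k = |{terms of depth ≤ k}|. Then N_0 = 1 and N_k = 1 + N_{k-1}^2 for k ≥ 1 (one summand per function symbol, arity giving the exponent).
N_0 = 1
N_1 = 1 + 1^2 = 2
N_2 = 1 + 2^2 = 5
N_3 = 1 + 5^2 = 26

26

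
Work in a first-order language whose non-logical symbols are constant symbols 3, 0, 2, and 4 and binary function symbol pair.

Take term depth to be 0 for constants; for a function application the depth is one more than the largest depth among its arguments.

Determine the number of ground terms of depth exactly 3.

Let N_k = |{terms of depth ≤ k}|. Then N_0 = 4 and N_k = 4 + N_{k-1}^2 for k ≥ 1 (one summand per function symbol, arity giving the exponent).
N_0 = 4
N_1 = 4 + 4^2 = 20
N_2 = 4 + 20^2 = 404
N_3 = 4 + 404^2 = 163220
Terms of depth exactly 3: N_3 − N_2 = 163220 − 404 = 162816.

162816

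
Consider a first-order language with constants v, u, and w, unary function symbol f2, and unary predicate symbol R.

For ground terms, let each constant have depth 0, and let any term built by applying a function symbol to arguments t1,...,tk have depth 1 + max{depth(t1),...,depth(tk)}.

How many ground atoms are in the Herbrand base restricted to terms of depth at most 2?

9

First count ground terms of depth ≤ 2.
Write N_k for the number of ground terms of depth ≤ k. A term of depth ≤ k is either a constant or a function symbol applied to arguments of depth ≤ k−1, so N_k = 3 + N_{k-1}.
N_0 = 3
N_1 = 3 + 3 = 6
N_2 = 3 + 6 = 9
Explicitly: v, u, w, f2(v), f2(u), f2(w), f2(f2(v)), f2(f2(u)), f2(f2(w)).
So |H| = 9.
A ground atom is a predicate applied to a tuple of terms from H, so the count is the sum over predicates of |H|^arity:
  R: 9
Total ground atoms: 9.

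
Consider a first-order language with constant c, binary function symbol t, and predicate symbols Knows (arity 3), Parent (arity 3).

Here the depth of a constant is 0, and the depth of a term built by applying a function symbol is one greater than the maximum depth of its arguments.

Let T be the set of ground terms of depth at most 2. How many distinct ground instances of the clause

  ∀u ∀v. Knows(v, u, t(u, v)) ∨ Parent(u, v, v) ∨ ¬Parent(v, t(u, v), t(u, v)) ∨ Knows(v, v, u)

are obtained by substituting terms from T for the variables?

Ground terms of depth ≤ 2:
  If N_k denotes the number of depth-≤k ground terms, the 1 constant gives N_0 = 1, and each function symbol of arity r contributes N_{k-1}^r new terms at level k: N_k = 1 + N_{k-1}^2.
  N_0 = 1
  N_1 = 1 + 1^2 = 2
  N_2 = 1 + 2^2 = 5
So there are 5 ground terms available for substitution.
There are 2 variables to instantiate (u, v), each occurring in at least one literal, so different choices give different ground instances.
Number of ground instances = 5^2 = 25.

25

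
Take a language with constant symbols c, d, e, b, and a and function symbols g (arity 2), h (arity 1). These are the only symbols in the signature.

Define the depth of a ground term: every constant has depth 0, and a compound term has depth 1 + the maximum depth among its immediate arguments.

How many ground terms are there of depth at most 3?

1601495

Let N_k = |{terms of depth ≤ k}|. Then N_0 = 5 and N_k = 5 + N_{k-1}^2 + N_{k-1} for k ≥ 1 (one summand per function symbol, arity giving the exponent).
N_0 = 5
N_1 = 5 + 5^2 + 5 = 35
N_2 = 5 + 35^2 + 35 = 1265
N_3 = 5 + 1265^2 + 1265 = 1601495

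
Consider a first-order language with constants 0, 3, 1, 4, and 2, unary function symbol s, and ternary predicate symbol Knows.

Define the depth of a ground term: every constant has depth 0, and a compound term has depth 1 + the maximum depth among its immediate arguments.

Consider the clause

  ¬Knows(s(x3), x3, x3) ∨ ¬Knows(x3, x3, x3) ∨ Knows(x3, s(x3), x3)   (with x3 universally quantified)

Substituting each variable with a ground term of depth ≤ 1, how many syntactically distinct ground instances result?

Ground terms of depth ≤ 1:
  Count level by level. With function symbols s/1, the terms of depth ≤ k are the 5 constants together with each function applied to depth-≤(k−1) tuples, so N_k = 5 + N_{k-1}.
  N_0 = 5
  N_1 = 5 + 5 = 10
So there are 10 ground terms available for substitution.
The body mentions the single quantified variable x3; since ground terms form a free algebra, no two substitutions collapse to the same formula.
Number of ground instances = 10.

10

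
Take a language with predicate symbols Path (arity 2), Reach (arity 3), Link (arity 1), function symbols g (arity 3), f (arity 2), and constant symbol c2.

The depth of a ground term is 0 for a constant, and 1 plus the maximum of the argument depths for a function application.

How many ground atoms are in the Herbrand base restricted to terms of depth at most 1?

39

First count ground terms of depth ≤ 1.
Count level by level. With function symbols g/3, f/2, the terms of depth ≤ k are the 1 constant together with each function applied to depth-≤(k−1) tuples, so N_k = 1 + N_{k-1}^3 + N_{k-1}^2.
N_0 = 1
N_1 = 1 + 1^3 + 1^2 = 3
Explicitly: c2, g(c2, c2, c2), f(c2, c2).
So |H| = 3.
Ground atoms are formed by filling each argument slot of a predicate with a term from H, so an r-ary predicate gives |H|^r atoms:
  Path: 3^2 = 9;  Reach: 3^3 = 27;  Link: 3
Total ground atoms: 9 + 27 + 3 = 39.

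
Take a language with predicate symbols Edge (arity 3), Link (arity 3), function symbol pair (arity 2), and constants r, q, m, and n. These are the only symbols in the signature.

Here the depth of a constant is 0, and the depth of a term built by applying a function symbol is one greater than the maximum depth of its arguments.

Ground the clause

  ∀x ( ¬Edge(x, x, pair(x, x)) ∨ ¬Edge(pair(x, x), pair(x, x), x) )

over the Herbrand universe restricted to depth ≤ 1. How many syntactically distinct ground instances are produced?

Ground terms of depth ≤ 1:
  Let N_k count ground terms of depth at most k. Each non-constant term of depth ≤ k is some function symbol applied to depth-≤(k−1) arguments, giving N_k = 4 + N_{k-1}^2.
  N_0 = 4
  N_1 = 4 + 4^2 = 20
So there are 20 ground terms available for substitution.
There is 1 variable to instantiate (x),  occurring in at least one literal, so different choices give different ground instances.
Number of ground instances = 20.

20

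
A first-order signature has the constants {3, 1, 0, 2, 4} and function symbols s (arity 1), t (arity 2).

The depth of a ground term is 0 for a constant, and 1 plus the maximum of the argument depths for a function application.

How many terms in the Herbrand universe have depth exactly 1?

30

Let N_k = |{terms of depth ≤ k}|. Then N_0 = 5 and N_k = 5 + N_{k-1} + N_{k-1}^2 for k ≥ 1 (one summand per function symbol, arity giving the exponent).
N_0 = 5
N_1 = 5 + 5 + 5^2 = 35
Terms of depth exactly 1: N_1 − N_0 = 35 − 5 = 30.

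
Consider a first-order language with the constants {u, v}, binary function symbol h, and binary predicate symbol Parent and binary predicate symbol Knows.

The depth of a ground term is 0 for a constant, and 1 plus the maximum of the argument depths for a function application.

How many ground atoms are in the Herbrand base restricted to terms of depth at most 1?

72

First count ground terms of depth ≤ 1.
Write N_k for the number of ground terms of depth ≤ k. A term of depth ≤ k is either a constant or a function symbol applied to arguments of depth ≤ k−1, so N_k = 2 + N_{k-1}^2.
N_0 = 2
N_1 = 2 + 2^2 = 6
Explicitly: u, v, h(u, u), h(u, v), h(v, u), h(v, v).
So |H| = 6.
For each predicate symbol, the number of ground atoms is |H| raised to its arity; summing:
  Parent: 6^2 = 36;  Knows: 6^2 = 36
Total ground atoms: 36 + 36 = 72.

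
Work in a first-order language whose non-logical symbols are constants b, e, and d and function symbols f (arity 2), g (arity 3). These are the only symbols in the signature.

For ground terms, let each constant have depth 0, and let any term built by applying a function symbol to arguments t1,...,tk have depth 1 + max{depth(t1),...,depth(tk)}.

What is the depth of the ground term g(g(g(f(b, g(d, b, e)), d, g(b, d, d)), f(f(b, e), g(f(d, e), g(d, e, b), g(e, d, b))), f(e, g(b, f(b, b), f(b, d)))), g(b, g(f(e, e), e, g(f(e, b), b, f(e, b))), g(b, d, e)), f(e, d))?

5

depth(g(d, b, e)) = 1 + max(0, 0, 0) = 1
depth(f(b, g(d, b, e))) = 1 + max(0, 1) = 2
depth(g(b, d, d)) = 1 + max(0, 0, 0) = 1
depth(g(f(b, g(d, b, e)), d, g(b, d, d))) = 1 + max(2, 0, 1) = 3
depth(f(b, e)) = 1 + max(0, 0) = 1
depth(f(d, e)) = 1 + max(0, 0) = 1
depth(g(d, e, b)) = 1 + max(0, 0, 0) = 1
depth(g(e, d, b)) = 1 + max(0, 0, 0) = 1
depth(g(f(d, e), g(d, e, b), g(e, d, b))) = 1 + max(1, 1, 1) = 2
depth(f(f(b, e), g(f(d, e), g(d, e, b), g(e, d, b)))) = 1 + max(1, 2) = 3
depth(f(b, b)) = 1 + max(0, 0) = 1
depth(f(b, d)) = 1 + max(0, 0) = 1
depth(g(b, f(b, b), f(b, d))) = 1 + max(0, 1, 1) = 2
depth(f(e, g(b, f(b, b), f(b, d)))) = 1 + max(0, 2) = 3
depth(g(g(f(b, g(d, b, e)), d, g(b, d, d)), f(f(b, e), g(f(d, e), g(d, e, b), g(e, d, b))), f(e, g(b, f(b, b), f(b, d))))) = 1 + max(3, 3, 3) = 4
depth(f(e, e)) = 1 + max(0, 0) = 1
depth(f(e, b)) = 1 + max(0, 0) = 1
depth(g(f(e, b), b, f(e, b))) = 1 + max(1, 0, 1) = 2
depth(g(f(e, e), e, g(f(e, b), b, f(e, b)))) = 1 + max(1, 0, 2) = 3
depth(g(b, d, e)) = 1 + max(0, 0, 0) = 1
depth(g(b, g(f(e, e), e, g(f(e, b), b, f(e, b))), g(b, d, e))) = 1 + max(0, 3, 1) = 4
depth(f(e, d)) = 1 + max(0, 0) = 1
depth(g(g(g(f(b, g(d, b, e)), d, g(b, d, d)), f(f(b, e), g(f(d, e), g(d, e, b), g(e, d, b))), f(e, g(b, f(b, b), f(b, d)))), g(b, g(f(e, e), e, g(f(e, b), b, f(e, b))), g(b, d, e)), f(e, d))) = 1 + max(4, 4, 1) = 5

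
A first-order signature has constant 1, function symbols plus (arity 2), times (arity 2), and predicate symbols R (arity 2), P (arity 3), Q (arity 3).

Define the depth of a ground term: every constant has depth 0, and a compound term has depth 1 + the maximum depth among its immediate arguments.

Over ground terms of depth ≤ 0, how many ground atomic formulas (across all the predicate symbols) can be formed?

First count ground terms of depth ≤ 0.
Write N_k for the number of ground terms of depth ≤ k. A term of depth ≤ k is either a constant or a function symbol applied to arguments of depth ≤ k−1, so N_k = 1 + N_{k-1}^2 + N_{k-1}^2.
N_0 = 1
Explicitly: 1.
So |H| = 1.
Ground atoms are formed by filling each argument slot of a predicate with a term from H, so an r-ary predicate gives |H|^r atoms:
  R: 1^2 = 1;  P: 1^3 = 1;  Q: 1^3 = 1
Total ground atoms: 1 + 1 + 1 = 3.

3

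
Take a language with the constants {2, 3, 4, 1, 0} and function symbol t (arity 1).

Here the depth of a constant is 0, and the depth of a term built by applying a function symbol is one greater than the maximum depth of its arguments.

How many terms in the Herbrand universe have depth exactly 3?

5

Let N_k = |{terms of depth ≤ k}|. Then N_0 = 5 and N_k = 5 + N_{k-1} for k ≥ 1 (one summand per function symbol, arity giving the exponent).
N_0 = 5
N_1 = 5 + 5 = 10
N_2 = 5 + 10 = 15
N_3 = 5 + 15 = 20
Terms of depth exactly 3: N_3 − N_2 = 20 − 15 = 5.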